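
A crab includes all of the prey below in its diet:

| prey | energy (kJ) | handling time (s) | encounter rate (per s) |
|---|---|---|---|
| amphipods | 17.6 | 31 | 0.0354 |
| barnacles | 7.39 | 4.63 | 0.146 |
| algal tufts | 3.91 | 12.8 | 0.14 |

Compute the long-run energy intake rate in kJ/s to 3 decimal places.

R = (0.0354×17.6 + 0.146×7.39 + 0.14×3.91) / (1 + 0.0354×31 + 0.146×4.63 + 0.14×12.8) = 2.249/4.565 = 0.4927 kJ/s.

0.493 kJ/s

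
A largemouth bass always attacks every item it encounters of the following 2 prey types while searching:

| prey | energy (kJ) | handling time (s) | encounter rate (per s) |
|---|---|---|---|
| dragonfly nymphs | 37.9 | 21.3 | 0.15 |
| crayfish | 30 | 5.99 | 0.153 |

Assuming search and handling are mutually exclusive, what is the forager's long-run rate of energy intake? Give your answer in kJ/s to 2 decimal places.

R = (0.15×37.9 + 0.153×30) / (1 + 0.15×21.3 + 0.153×5.99) = 10.27/5.111 = 2.01 kJ/s.

2.01 kJ/s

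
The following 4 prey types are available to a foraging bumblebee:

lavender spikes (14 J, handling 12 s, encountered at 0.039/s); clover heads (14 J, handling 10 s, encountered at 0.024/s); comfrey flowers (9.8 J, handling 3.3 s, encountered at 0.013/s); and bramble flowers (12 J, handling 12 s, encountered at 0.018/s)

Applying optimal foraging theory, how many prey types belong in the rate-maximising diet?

Profitabilities (E/h, J/s): comfrey flowers 2.97, clover heads 1.4, lavender spikes 1.17, bramble flowers 1. Add prey in this order while the next type's profitability exceeds the intake rate on those already taken.
Rate on top 1: 0.1222. clover heads: 1.4 > 0.1222 → include.
Rate on top 2: 0.3612. lavender spikes: 1.17 > 0.3612 → include.
Rate on top 3: 0.5765. bramble flowers: 1 > 0.5765 → include.
Optimal diet: comfrey flowers, clover heads, lavender spikes, bramble flowers — 4 of 4 types.

4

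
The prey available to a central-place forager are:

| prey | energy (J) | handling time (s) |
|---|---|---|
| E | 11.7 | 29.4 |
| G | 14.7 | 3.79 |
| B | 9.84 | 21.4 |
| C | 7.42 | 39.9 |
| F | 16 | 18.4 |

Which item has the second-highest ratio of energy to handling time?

Profitability E/h (J/s): E = 11.7/29.4 = 0.398, G = 14.7/3.79 = 3.88, B = 9.84/21.4 = 0.46, C = 7.42/39.9 = 0.186, F = 16/18.4 = 0.87.
Ranked: G > F > B > E > C.

F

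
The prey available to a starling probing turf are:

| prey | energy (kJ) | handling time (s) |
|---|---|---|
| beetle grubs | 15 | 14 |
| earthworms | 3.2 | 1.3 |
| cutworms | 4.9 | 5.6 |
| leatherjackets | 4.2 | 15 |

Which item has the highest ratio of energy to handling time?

earthworms

Profitability E/h (kJ/s): beetle grubs = 15/14 = 1.07, earthworms = 3.2/1.3 = 2.46, cutworms = 4.9/5.6 = 0.875, leatherjackets = 4.2/15 = 0.28.
Ranked: earthworms > beetle grubs > cutworms > leatherjackets.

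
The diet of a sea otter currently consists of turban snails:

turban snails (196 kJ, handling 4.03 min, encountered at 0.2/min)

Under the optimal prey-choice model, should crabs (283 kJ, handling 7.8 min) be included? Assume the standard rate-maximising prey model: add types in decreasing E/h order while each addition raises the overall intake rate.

Yes

On turban snails alone, R = ΣλE/(1+Σλh) = 39.2/1.806 = 21.71 kJ/min.
crabs: E/h = 283/7.8 = 36.28 kJ/min.
36.28 > 21.71, so adding crabs raises the average — include it.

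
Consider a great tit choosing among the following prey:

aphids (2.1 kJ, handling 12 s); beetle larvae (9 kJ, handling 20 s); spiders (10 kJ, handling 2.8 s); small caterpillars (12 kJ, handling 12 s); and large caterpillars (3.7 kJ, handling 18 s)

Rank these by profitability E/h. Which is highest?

In descending order of E/h:
spiders: 10/2.8 = 3.57 kJ/s
small caterpillars: 12/12 = 1 kJ/s
beetle larvae: 9/20 = 0.45 kJ/s
large caterpillars: 3.7/18 = 0.206 kJ/s
aphids: 2.1/12 = 0.175 kJ/s

spiders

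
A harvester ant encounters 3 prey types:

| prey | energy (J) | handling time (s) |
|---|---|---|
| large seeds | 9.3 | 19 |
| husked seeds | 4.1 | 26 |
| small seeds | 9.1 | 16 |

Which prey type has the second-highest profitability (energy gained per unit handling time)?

In descending order of E/h:
small seeds: 9.1/16 = 0.569 J/s
large seeds: 9.3/19 = 0.489 J/s
husked seeds: 4.1/26 = 0.158 J/s

large seeds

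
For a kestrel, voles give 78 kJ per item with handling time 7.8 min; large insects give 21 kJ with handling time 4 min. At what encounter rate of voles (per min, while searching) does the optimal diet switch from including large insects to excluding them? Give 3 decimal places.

0.142 per min

The zero-one rule: include large insects iff E₂/h₂ > λE₁/(1+λh₁). Equality gives the switch point.
λE₁h₂ = E₂ + λE₂h₁ ⇒ λ = E₂/(E₁h₂ − E₂h₁) = 21/(312 − 163.8) = 0.1417 per min.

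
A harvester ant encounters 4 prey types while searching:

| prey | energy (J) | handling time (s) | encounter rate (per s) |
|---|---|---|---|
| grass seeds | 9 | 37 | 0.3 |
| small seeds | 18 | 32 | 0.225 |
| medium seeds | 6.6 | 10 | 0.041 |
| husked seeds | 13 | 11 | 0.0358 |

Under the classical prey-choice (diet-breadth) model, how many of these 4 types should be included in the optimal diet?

Rank by E/h (J/s): husked seeds 1.18, medium seeds 0.66, small seeds 0.562, grass seeds 0.243. Include each in turn until the next type's E/h falls below the running intake rate.
Rate on top 1: 0.3339. medium seeds: 0.66 > 0.3339 → include.
Rate on top 2: 0.408. small seeds: 0.562 > 0.408 → include.
Rate on top 3: 0.5316. grass seeds: 0.243 < 0.5316 → exclude; stop.
Optimal diet: husked seeds, medium seeds, small seeds — 3 of 4 types.

3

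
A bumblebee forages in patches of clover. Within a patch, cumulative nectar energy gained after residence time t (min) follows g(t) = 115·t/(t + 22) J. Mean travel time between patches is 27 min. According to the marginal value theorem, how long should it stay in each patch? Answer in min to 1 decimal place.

24.4 min

By the marginal value theorem, leave when the instantaneous gain rate g'(t) equals the habitat-wide average g(t)/(T + t).
g'(t) = 115·22/(t + 22)². Setting 115·22/(t+22)² = 115t/[(t+22)(27+t)] gives 22(27+t) = t(t+22), so t² = 22×27 = 594.
t* = √594 = 24.37 min.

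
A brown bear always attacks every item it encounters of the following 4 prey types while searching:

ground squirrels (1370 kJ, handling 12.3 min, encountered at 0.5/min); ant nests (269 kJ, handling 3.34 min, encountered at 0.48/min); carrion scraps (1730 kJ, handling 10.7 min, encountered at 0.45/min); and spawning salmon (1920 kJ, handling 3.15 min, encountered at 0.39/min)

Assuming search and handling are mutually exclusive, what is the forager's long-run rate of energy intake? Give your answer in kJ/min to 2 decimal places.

158.24 kJ/min

R = (0.5×1370 + 0.48×269 + 0.45×1730 + 0.39×1920) / (1 + 0.5×12.3 + 0.48×3.34 + 0.45×10.7 + 0.39×3.15) = 2341/14.8 = 158.2 kJ/min.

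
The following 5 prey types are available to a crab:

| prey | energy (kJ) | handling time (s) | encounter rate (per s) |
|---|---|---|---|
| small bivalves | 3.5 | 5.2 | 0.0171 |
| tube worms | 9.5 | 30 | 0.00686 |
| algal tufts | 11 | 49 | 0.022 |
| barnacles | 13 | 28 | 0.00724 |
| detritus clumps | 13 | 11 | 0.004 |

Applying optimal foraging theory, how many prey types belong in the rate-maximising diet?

5

E/h in descending order: detritus clumps 1.18, small bivalves 0.673, barnacles 0.464, tube worms 0.317, algal tufts 0.224 kJ/s. The optimal diet is the largest prefix of this list for which every included type satisfies E_i/h_i > R on the types above it.
Rate on top 1: 0.04981. small bivalves: 0.673 > 0.04981 → include.
Rate on top 2: 0.09873. barnacles: 0.464 > 0.09873 → include.
Rate on top 3: 0.1542. tube worms: 0.317 > 0.1542 → include.
Rate on top 4: 0.1759. algal tufts: 0.224 > 0.1759 → include.
Optimal diet: detritus clumps, small bivalves, barnacles, tube worms, algal tufts — 5 of 5 types.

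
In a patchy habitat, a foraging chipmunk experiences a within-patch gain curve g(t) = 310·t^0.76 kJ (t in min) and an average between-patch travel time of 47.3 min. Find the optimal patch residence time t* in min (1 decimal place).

149.8 min

Optimal t* satisfies g'(t*) = g(t*)/(T + t*).
g'(t) = 0.76·310·t^-0.24. Setting 0.76·310·t^-0.24 = 310·t^0.76/(47.3+t) gives 0.76(47.3+t) = t, so 0.24·t = 0.76×47.3.
t* = 0.76×47.3/0.24 = 149.8 min.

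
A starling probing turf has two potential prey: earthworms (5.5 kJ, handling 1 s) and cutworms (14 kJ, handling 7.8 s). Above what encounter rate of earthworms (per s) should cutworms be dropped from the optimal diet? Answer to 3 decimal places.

The zero-one rule: include cutworms iff E₂/h₂ > λE₁/(1+λh₁). Equality gives the switch point.
λE₁h₂ = E₂ + λE₂h₁ ⇒ λ = E₂/(E₁h₂ − E₂h₁) = 14/(42.9 − 14) = 0.4844 per s.

0.484 per s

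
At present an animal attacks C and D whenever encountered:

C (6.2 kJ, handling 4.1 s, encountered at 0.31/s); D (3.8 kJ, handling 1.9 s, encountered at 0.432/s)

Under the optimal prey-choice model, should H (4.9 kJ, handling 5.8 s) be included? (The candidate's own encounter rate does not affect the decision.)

On C and D alone, R = ΣλE/(1+Σλh) = 3.564/3.092 = 1.153 kJ/s.
H: E/h = 4.9/5.8 = 0.8448 kJ/s.
Since 0.8448 < R, time spent handling H is better spent searching.

No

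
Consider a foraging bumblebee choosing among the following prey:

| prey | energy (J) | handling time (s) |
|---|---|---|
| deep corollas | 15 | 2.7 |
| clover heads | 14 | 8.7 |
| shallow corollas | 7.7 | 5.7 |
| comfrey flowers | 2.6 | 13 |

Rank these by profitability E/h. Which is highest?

deep corollas

Profitability E/h (J/s): deep corollas = 15/2.7 = 5.56, clover heads = 14/8.7 = 1.61, shallow corollas = 7.7/5.7 = 1.35, comfrey flowers = 2.6/13 = 0.2.
Ranked: deep corollas > clover heads > shallow corollas > comfrey flowers.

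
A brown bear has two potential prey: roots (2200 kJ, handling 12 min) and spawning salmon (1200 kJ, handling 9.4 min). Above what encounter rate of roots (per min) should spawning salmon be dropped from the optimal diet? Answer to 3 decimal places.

0.191 per min

The zero-one rule: include spawning salmon iff E₂/h₂ > λE₁/(1+λh₁). Equality gives the switch point.
λE₁h₂ = E₂ + λE₂h₁ ⇒ λ = E₂/(E₁h₂ − E₂h₁) = 1200/(2.068e+04 − 1.44e+04) = 0.1911 per min.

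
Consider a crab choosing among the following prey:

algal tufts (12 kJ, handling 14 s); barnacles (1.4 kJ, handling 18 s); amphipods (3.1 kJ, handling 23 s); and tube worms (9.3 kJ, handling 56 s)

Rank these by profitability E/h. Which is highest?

algal tufts

Profitability E/h (kJ/s): algal tufts = 12/14 = 0.857, barnacles = 1.4/18 = 0.0778, amphipods = 3.1/23 = 0.135, tube worms = 9.3/56 = 0.166.
Ranked: algal tufts > tube worms > amphipods > barnacles.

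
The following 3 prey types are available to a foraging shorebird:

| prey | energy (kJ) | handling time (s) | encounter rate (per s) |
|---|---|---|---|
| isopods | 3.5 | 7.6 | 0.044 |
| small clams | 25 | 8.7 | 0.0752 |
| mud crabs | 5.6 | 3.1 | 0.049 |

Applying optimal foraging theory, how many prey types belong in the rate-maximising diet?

2

E/h in descending order: small clams 2.87, mud crabs 1.81, isopods 0.461 kJ/s. The optimal diet is the largest prefix of this list for which every included type satisfies E_i/h_i > R on the types above it.
Rate on top 1: 1.136. mud crabs: 1.81 > 1.136 → include.
Rate on top 2: 1.193. isopods: 0.461 < 1.193 → exclude; stop.
Optimal diet: small clams, mud crabs — 2 of 3 types.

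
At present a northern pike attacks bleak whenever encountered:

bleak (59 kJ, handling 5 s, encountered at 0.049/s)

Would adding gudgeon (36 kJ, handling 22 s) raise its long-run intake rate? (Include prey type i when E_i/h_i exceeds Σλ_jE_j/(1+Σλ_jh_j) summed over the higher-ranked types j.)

No

On bleak alone, R = ΣλE/(1+Σλh) = 2.891/1.245 = 2.322 kJ/s.
Profitability of gudgeon: 36/22 = 1.636 kJ/s.
Since 1.636 < R, time spent handling gudgeon is better spent searching.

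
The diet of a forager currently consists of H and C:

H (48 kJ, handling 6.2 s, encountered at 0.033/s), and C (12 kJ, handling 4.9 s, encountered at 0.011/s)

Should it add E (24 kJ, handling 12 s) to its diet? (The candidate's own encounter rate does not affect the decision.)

Yes

Intake rate on the current diet: R = (0.033×48 + 0.011×12) / (1 + 0.033×6.2 + 0.011×4.9) = 1.716/1.258 = 1.364 kJ/s.
Profitability of E: 24/12 = 2 kJ/s.
2 > 1.364, so adding E raises the average — include it.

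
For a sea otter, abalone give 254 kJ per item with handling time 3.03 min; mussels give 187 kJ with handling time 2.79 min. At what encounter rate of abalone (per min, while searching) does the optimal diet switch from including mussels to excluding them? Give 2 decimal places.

1.32 per min

Drop mussels once their profitability E₂/h₂ falls below the rate achievable on abalone alone: E₂/h₂ = λE₁/(1 + λh₁).
Solve for λ: λE₁h₂ = E₂(1 + λh₁) → λ(E₁h₂ − E₂h₁) = E₂ → λ = E₂/(E₁h₂ − E₂h₁).
λ = 187/(254×2.79 − 187×3.03) = 187/142 = 1.316 per min.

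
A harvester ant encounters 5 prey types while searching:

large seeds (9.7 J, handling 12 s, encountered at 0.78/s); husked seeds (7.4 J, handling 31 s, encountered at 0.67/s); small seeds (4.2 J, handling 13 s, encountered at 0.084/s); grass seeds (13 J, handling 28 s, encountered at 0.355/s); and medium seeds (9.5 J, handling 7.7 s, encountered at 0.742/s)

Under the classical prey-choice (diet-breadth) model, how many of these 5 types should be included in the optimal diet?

1

Rank by E/h (J/s): medium seeds 1.23, large seeds 0.808, grass seeds 0.464, small seeds 0.323, husked seeds 0.239. Include each in turn until the next type's E/h falls below the running intake rate.
Rate on top 1: 1.05. large seeds: 0.808 < 1.05 → exclude; stop.
Optimal diet: medium seeds — 1 of 5 types.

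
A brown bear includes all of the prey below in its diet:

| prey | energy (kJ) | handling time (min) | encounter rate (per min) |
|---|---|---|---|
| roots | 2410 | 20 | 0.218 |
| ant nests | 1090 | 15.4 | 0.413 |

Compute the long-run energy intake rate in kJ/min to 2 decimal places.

83.24 kJ/min

Energy encountered per unit search time: 0.218×2410 + 0.413×1090 = 975.5 kJ/min.
Handling time per unit search time: 0.218×20 + 0.413×15.4 = 10.72.
Rate = 975.5/(1 + 10.72) = 83.24 kJ/min.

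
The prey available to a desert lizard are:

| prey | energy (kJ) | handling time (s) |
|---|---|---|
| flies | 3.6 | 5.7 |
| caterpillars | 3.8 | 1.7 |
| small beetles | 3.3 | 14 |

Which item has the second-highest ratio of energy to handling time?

In descending order of E/h:
caterpillars: 3.8/1.7 = 2.24 kJ/s
flies: 3.6/5.7 = 0.632 kJ/s
small beetles: 3.3/14 = 0.236 kJ/s

flies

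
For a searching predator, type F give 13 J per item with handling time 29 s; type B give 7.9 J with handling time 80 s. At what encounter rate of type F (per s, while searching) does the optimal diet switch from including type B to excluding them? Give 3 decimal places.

0.010 per s

The zero-one rule: include type B iff E₂/h₂ > λE₁/(1+λh₁). Equality gives the switch point.
λE₁h₂ = E₂ + λE₂h₁ ⇒ λ = E₂/(E₁h₂ − E₂h₁) = 7.9/(1040 − 229.1) = 0.009742 per s.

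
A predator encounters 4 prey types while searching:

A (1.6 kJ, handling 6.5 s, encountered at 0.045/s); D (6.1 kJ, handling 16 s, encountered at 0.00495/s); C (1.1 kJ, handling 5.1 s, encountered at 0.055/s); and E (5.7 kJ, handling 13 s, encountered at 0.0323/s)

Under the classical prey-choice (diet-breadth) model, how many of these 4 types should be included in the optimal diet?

4

E/h in descending order: E 0.438, D 0.381, A 0.246, C 0.216 kJ/s. The optimal diet is the largest prefix of this list for which every included type satisfies E_i/h_i > R on the types above it.
Rate on top 1: 0.1297. D: 0.381 > 0.1297 → include.
Rate on top 2: 0.143. A: 0.246 > 0.143 → include.
Rate on top 3: 0.1598. C: 0.216 > 0.1598 → include.
Optimal diet: E, D, A, C — 4 of 4 types.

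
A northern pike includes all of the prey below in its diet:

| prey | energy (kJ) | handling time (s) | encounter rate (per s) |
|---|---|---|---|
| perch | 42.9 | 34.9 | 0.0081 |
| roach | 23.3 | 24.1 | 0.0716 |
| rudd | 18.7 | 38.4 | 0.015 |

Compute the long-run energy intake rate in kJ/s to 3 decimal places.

0.641 kJ/s

R = (0.0081×42.9 + 0.0716×23.3 + 0.015×18.7) / (1 + 0.0081×34.9 + 0.0716×24.1 + 0.015×38.4) = 2.296/3.584 = 0.6407 kJ/s.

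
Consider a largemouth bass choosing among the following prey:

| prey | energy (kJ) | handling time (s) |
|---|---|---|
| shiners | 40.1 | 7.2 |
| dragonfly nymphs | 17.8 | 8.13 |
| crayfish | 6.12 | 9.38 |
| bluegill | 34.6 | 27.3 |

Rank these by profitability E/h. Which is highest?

shiners

Profitability E/h (kJ/s): shiners = 40.1/7.2 = 5.57, dragonfly nymphs = 17.8/8.13 = 2.19, crayfish = 6.12/9.38 = 0.652, bluegill = 34.6/27.3 = 1.27.
Ranked: shiners > dragonfly nymphs > bluegill > crayfish.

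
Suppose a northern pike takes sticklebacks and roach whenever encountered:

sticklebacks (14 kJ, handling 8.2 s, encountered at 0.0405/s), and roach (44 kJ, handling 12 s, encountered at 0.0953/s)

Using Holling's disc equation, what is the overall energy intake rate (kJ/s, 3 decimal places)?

1.923 kJ/s

R = Σλ_iE_i / (1 + Σλ_ih_i)
Numerator: 0.0405×14 + 0.0953×44 = 4.76
Denominator: 1 + 0.0405×8.2 + 0.0953×12 = 2.476
R = 4.76/2.476 = 1.923 kJ/s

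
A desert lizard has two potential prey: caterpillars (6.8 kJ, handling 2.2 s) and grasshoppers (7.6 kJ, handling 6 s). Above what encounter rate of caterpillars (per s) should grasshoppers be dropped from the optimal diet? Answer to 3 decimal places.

0.316 per s

Drop grasshoppers once their profitability E₂/h₂ falls below the rate achievable on caterpillars alone: E₂/h₂ = λE₁/(1 + λh₁).
Solve for λ: λE₁h₂ = E₂(1 + λh₁) → λ(E₁h₂ − E₂h₁) = E₂ → λ = E₂/(E₁h₂ − E₂h₁).
λ = 7.6/(6.8×6 − 7.6×2.2) = 7.6/24.08 = 0.3156 per s.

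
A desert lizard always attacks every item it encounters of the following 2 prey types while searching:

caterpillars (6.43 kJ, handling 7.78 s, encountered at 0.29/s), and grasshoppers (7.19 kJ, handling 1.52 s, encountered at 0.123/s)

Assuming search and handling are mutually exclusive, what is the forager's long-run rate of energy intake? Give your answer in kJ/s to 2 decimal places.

R = Σλ_iE_i / (1 + Σλ_ih_i)
Numerator: 0.29×6.43 + 0.123×7.19 = 2.749
Denominator: 1 + 0.29×7.78 + 0.123×1.52 = 3.443
R = 2.749/3.443 = 0.7984 kJ/s

0.80 kJ/s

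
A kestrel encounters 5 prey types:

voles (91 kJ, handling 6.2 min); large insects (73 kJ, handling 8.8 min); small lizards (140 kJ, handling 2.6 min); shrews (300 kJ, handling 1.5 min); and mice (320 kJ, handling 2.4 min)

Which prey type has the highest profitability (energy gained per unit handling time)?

shrews

In descending order of E/h:
shrews: 300/1.5 = 200 kJ/min
mice: 320/2.4 = 133 kJ/min
small lizards: 140/2.6 = 53.8 kJ/min
voles: 91/6.2 = 14.7 kJ/min
large insects: 73/8.8 = 8.3 kJ/min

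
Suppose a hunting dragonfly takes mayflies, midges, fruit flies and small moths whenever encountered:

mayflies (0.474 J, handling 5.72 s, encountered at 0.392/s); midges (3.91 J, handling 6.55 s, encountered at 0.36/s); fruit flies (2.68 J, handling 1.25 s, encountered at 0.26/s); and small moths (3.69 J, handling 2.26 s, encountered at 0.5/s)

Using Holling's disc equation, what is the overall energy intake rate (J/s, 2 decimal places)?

0.59 J/s

Energy encountered per unit search time: 0.392×0.474 + 0.36×3.91 + 0.26×2.68 + 0.5×3.69 = 4.135 J/s.
Handling time per unit search time: 0.392×5.72 + 0.36×6.55 + 0.26×1.25 + 0.5×2.26 = 6.055.
Rate = 4.135/(1 + 6.055) = 0.5861 J/s.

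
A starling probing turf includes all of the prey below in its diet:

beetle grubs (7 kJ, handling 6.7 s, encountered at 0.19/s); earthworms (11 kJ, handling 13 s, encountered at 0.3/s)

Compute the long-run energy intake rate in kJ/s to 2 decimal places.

R = (0.19×7 + 0.3×11) / (1 + 0.19×6.7 + 0.3×13) = 4.63/6.173 = 0.75 kJ/s.

0.75 kJ/s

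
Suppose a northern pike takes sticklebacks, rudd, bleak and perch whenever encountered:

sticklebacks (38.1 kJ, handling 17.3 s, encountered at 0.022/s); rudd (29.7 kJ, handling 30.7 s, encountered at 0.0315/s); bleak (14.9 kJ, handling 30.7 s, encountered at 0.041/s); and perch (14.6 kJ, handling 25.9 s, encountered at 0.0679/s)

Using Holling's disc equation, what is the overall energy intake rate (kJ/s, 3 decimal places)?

R = Σλ_iE_i / (1 + Σλ_ih_i)
Numerator: 0.022×38.1 + 0.0315×29.7 + 0.041×14.9 + 0.0679×14.6 = 3.376
Denominator: 1 + 0.022×17.3 + 0.0315×30.7 + 0.041×30.7 + 0.0679×25.9 = 5.365
R = 3.376/5.365 = 0.6293 kJ/s

0.629 kJ/s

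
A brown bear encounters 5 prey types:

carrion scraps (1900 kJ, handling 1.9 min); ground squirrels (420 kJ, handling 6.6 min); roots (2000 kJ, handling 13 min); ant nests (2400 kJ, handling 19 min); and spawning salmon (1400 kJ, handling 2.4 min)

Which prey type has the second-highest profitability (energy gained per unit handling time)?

In descending order of E/h:
carrion scraps: 1900/1.9 = 1e+03 kJ/min
spawning salmon: 1400/2.4 = 583 kJ/min
roots: 2000/13 = 154 kJ/min
ant nests: 2400/19 = 126 kJ/min
ground squirrels: 420/6.6 = 63.6 kJ/min

spawning salmon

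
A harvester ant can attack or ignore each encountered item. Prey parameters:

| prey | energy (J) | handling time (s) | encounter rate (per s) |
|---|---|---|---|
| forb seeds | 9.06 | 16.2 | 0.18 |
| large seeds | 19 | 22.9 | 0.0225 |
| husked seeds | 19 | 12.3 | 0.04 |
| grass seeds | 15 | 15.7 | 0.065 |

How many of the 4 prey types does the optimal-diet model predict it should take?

3

Rank by E/h (J/s): husked seeds 1.54, grass seeds 0.955, large seeds 0.83, forb seeds 0.559. Include each in turn until the next type's E/h falls below the running intake rate.
Rate on top 1: 0.5094. grass seeds: 0.955 > 0.5094 → include.
Rate on top 2: 0.6905. large seeds: 0.83 > 0.6905 → include.
Rate on top 3: 0.7142. forb seeds: 0.559 < 0.7142 → exclude; stop.
Optimal diet: husked seeds, grass seeds, large seeds — 3 of 4 types.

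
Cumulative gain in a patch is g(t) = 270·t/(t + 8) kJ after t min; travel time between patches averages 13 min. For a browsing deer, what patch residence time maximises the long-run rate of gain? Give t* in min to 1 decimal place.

Optimal t* satisfies g'(t*) = g(t*)/(T + t*).
g'(t) = 270·8/(t + 8)². Setting 270·8/(t+8)² = 270t/[(t+8)(13+t)] gives 8(13+t) = t(t+8), so t² = 8×13 = 104.
t* = √104 = 10.2 min.

10.2 min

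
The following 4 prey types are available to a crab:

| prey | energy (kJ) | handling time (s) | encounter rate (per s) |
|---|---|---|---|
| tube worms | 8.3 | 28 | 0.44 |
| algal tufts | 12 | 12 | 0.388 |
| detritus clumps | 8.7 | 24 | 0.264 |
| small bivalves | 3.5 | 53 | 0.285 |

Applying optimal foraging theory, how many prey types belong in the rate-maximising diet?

1

Rank by E/h (kJ/s): algal tufts 1, detritus clumps 0.362, tube worms 0.296, small bivalves 0.066. Include each in turn until the next type's E/h falls below the running intake rate.
Rate on top 1: 0.8232. detritus clumps: 0.362 < 0.8232 → exclude; stop.
Optimal diet: algal tufts — 1 of 4 types.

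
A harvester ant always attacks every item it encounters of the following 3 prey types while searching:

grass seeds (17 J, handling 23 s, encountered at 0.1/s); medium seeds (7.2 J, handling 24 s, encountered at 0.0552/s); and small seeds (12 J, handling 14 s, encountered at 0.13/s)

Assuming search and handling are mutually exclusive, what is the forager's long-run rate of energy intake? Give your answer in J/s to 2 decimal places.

Energy encountered per unit search time: 0.1×17 + 0.0552×7.2 + 0.13×12 = 3.657 J/s.
Handling time per unit search time: 0.1×23 + 0.0552×24 + 0.13×14 = 5.445.
Rate = 3.657/(1 + 5.445) = 0.5675 J/s.

0.57 J/s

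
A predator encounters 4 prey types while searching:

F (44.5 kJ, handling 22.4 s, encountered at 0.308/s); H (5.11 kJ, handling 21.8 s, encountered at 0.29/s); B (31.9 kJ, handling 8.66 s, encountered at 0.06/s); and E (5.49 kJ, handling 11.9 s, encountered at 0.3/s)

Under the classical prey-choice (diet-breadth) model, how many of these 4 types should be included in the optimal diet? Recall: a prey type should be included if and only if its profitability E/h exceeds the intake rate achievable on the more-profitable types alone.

Rank by E/h (kJ/s): B 3.68, F 1.99, E 0.461, H 0.234. Include each in turn until the next type's E/h falls below the running intake rate.
Rate on top 1: 1.26. F: 1.99 > 1.26 → include.
Rate on top 2: 1.855. E: 0.461 < 1.855 → exclude; stop.
Optimal diet: B, F — 2 of 4 types.

2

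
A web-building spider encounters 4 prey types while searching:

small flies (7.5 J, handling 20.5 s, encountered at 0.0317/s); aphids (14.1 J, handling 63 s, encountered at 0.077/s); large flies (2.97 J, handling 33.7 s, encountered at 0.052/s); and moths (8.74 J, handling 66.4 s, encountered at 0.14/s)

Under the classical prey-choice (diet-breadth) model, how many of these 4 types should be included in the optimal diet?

E/h in descending order: small flies 0.366, aphids 0.224, moths 0.132, large flies 0.0881 J/s. The optimal diet is the largest prefix of this list for which every included type satisfies E_i/h_i > R on the types above it.
Rate on top 1: 0.1441. aphids: 0.224 > 0.1441 → include.
Rate on top 2: 0.2036. moths: 0.132 < 0.2036 → exclude; stop.
Optimal diet: small flies, aphids — 2 of 4 types.

2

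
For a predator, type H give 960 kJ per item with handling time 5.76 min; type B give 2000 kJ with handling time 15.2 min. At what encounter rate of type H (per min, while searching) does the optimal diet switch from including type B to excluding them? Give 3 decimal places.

0.651 per min

At the threshold, the rate on type H alone equals the profitability of type B: λ·960/(1 + λ·5.76) = 2000/15.2 = 131.6.
Rearranging, λ(960 − 131.6×5.76) = 131.6, so λ = 131.6/202.1 = 0.651 per min.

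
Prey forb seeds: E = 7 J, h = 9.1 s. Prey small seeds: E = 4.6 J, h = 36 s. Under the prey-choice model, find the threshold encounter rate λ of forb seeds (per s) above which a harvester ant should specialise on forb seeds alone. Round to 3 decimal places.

0.022 per s

Drop small seeds once their profitability E₂/h₂ falls below the rate achievable on forb seeds alone: E₂/h₂ = λE₁/(1 + λh₁).
Solve for λ: λE₁h₂ = E₂(1 + λh₁) → λ(E₁h₂ − E₂h₁) = E₂ → λ = E₂/(E₁h₂ − E₂h₁).
λ = 4.6/(7×36 − 4.6×9.1) = 4.6/210.1 = 0.02189 per s.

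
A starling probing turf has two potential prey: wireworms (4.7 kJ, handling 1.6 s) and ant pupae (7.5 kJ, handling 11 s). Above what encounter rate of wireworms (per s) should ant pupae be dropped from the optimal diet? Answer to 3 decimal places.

0.189 per s

At the threshold, the rate on wireworms alone equals the profitability of ant pupae: λ·4.7/(1 + λ·1.6) = 7.5/11 = 0.6818.
Rearranging, λ(4.7 − 0.6818×1.6) = 0.6818, so λ = 0.6818/3.609 = 0.1889 per s.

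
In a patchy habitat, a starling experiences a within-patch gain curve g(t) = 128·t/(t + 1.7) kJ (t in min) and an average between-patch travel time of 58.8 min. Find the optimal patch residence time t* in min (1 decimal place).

10.0 min

Maximise g(t)/(T+t): set derivative to zero → g'(t)(T+t) = g(t).
g'(t) = 128·1.7/(t + 1.7)². Setting 128·1.7/(t+1.7)² = 128t/[(t+1.7)(58.8+t)] gives 1.7(58.8+t) = t(t+1.7), so t² = 1.7×58.8 = 99.96.
t* = √99.96 = 9.998 min.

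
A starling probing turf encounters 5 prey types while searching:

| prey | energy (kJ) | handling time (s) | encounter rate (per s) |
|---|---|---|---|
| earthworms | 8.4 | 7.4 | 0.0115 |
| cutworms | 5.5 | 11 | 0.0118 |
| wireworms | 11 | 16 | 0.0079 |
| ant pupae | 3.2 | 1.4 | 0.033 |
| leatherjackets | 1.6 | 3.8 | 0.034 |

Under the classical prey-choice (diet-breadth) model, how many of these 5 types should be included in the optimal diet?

5

E/h in descending order: ant pupae 2.29, earthworms 1.14, wireworms 0.688, cutworms 0.5, leatherjackets 0.421 kJ/s. The optimal diet is the largest prefix of this list for which every included type satisfies E_i/h_i > R on the types above it.
Rate on top 1: 0.1009. earthworms: 1.14 > 0.1009 → include.
Rate on top 2: 0.1787. wireworms: 0.688 > 0.1787 → include.
Rate on top 3: 0.2299. cutworms: 0.5 > 0.2299 → include.
Rate on top 4: 0.2551. leatherjackets: 0.421 > 0.2551 → include.
Optimal diet: ant pupae, earthworms, wireworms, cutworms, leatherjackets — 5 of 5 types.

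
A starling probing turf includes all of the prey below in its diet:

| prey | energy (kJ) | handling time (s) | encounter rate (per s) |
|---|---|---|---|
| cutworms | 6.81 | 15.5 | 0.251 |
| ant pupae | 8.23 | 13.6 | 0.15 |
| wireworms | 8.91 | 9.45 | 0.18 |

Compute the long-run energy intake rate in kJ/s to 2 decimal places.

Energy encountered per unit search time: 0.251×6.81 + 0.15×8.23 + 0.18×8.91 = 4.548 kJ/s.
Handling time per unit search time: 0.251×15.5 + 0.15×13.6 + 0.18×9.45 = 7.631.
Rate = 4.548/(1 + 7.631) = 0.5269 kJ/s.

0.53 kJ/s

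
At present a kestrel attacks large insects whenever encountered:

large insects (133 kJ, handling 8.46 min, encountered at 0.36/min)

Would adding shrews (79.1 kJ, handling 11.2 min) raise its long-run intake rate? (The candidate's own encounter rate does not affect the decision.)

Intake rate on the current diet: R = (0.36×133) / (1 + 0.36×8.46) = 47.88/4.046 = 11.84 kJ/min.
shrews: E/h = 79.1/11.2 = 7.062 kJ/min.
Since 7.062 < R, time spent handling shrews is better spent searching.

No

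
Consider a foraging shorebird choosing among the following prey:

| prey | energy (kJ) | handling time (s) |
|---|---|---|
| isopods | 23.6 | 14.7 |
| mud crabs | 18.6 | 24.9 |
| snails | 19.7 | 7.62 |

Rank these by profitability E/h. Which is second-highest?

Profitability E/h (kJ/s): isopods = 23.6/14.7 = 1.61, mud crabs = 18.6/24.9 = 0.747, snails = 19.7/7.62 = 2.59.
Ranked: snails > isopods > mud crabs.

isopods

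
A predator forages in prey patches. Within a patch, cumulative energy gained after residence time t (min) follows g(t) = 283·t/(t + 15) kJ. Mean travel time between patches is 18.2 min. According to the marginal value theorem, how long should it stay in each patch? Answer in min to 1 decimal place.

Maximise g(t)/(T+t): set derivative to zero → g'(t)(T+t) = g(t).
g'(t) = 283·15/(t + 15)². Setting 283·15/(t+15)² = 283t/[(t+15)(18.2+t)] gives 15(18.2+t) = t(t+15), so t² = 15×18.2 = 273.
t* = √273 = 16.52 min.

16.5 min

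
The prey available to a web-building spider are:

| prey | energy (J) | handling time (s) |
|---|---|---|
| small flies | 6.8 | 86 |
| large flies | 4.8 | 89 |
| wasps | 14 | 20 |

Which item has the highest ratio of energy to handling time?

In descending order of E/h:
wasps: 14/20 = 0.7 J/s
small flies: 6.8/86 = 0.0791 J/s
large flies: 4.8/89 = 0.0539 J/s

wasps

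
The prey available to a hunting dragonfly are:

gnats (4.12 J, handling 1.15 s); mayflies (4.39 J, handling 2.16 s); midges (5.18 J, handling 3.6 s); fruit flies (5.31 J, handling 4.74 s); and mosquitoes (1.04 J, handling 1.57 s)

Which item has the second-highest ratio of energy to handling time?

Profitability E/h (J/s): gnats = 4.12/1.15 = 3.58, mayflies = 4.39/2.16 = 2.03, midges = 5.18/3.6 = 1.44, fruit flies = 5.31/4.74 = 1.12, mosquitoes = 1.04/1.57 = 0.662.
Ranked: gnats > mayflies > midges > fruit flies > mosquitoes.

mayflies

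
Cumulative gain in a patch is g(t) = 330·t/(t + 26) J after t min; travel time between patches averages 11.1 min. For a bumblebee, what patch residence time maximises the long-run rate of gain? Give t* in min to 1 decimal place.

17.0 min

Maximise g(t)/(T+t): set derivative to zero → g'(t)(T+t) = g(t).
g'(t) = 330·26/(t + 26)². Setting 330·26/(t+26)² = 330t/[(t+26)(11.1+t)] gives 26(11.1+t) = t(t+26), so t² = 26×11.1 = 288.6.
t* = √288.6 = 16.99 min.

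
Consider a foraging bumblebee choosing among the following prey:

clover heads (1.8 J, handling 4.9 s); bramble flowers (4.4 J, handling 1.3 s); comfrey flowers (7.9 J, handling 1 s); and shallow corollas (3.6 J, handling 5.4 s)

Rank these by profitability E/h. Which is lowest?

clover heads

Profitability E/h (J/s): clover heads = 1.8/4.9 = 0.367, bramble flowers = 4.4/1.3 = 3.38, comfrey flowers = 7.9/1 = 7.9, shallow corollas = 3.6/5.4 = 0.667.
Ranked: comfrey flowers > bramble flowers > shallow corollas > clover heads.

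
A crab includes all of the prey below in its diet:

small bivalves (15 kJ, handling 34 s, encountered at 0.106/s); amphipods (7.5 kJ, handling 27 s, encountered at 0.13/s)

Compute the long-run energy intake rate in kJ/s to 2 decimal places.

0.32 kJ/s

R = Σλ_iE_i / (1 + Σλ_ih_i)
Numerator: 0.106×15 + 0.13×7.5 = 2.565
Denominator: 1 + 0.106×34 + 0.13×27 = 8.114
R = 2.565/8.114 = 0.3161 kJ/s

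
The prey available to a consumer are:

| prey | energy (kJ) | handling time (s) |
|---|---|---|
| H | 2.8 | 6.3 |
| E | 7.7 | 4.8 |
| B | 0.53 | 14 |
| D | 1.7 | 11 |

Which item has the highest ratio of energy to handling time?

E

Profitability E/h (kJ/s): H = 2.8/6.3 = 0.444, E = 7.7/4.8 = 1.6, B = 0.53/14 = 0.0379, D = 1.7/11 = 0.155.
Ranked: E > H > D > B.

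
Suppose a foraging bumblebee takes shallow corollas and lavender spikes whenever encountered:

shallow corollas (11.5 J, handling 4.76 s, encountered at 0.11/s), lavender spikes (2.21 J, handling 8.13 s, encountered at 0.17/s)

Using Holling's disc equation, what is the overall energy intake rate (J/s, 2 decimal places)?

0.56 J/s

R = (0.11×11.5 + 0.17×2.21) / (1 + 0.11×4.76 + 0.17×8.13) = 1.641/2.906 = 0.5646 J/s.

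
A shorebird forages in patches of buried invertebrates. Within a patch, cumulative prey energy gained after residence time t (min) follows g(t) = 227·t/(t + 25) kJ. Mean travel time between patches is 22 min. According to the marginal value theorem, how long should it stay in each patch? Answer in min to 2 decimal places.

Optimal t* satisfies g'(t*) = g(t*)/(T + t*).
g'(t) = 227·25/(t + 25)². Setting 227·25/(t+25)² = 227t/[(t+25)(22+t)] gives 25(22+t) = t(t+25), so t² = 25×22 = 550.
t* = √550 = 23.45 min.

23.45 min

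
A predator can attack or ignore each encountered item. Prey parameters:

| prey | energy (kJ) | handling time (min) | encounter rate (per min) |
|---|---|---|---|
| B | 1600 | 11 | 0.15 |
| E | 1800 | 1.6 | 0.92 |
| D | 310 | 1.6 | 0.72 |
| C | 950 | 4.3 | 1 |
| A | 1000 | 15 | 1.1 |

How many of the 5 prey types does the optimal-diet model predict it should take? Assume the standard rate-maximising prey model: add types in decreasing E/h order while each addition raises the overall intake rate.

1

E/h in descending order: E 1.12e+03, C 221, D 194, B 145, A 66.7 kJ/min. The optimal diet is the largest prefix of this list for which every included type satisfies E_i/h_i > R on the types above it.
Rate on top 1: 669.9. C: 221 < 669.9 → exclude; stop.
Optimal diet: E — 1 of 5 types.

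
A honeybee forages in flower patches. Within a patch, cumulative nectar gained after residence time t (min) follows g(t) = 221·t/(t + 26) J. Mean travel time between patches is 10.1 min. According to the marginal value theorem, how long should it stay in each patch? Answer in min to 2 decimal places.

16.20 min

Maximise g(t)/(T+t): set derivative to zero → g'(t)(T+t) = g(t).
g'(t) = 221·26/(t + 26)². Setting 221·26/(t+26)² = 221t/[(t+26)(10.1+t)] gives 26(10.1+t) = t(t+26), so t² = 26×10.1 = 262.6.
t* = √262.6 = 16.2 min.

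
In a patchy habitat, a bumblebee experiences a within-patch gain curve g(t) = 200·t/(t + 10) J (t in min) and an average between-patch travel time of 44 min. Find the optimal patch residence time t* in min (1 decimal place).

By the marginal value theorem, leave when the instantaneous gain rate g'(t) equals the habitat-wide average g(t)/(T + t).
g'(t) = 200·10/(t + 10)². Setting 200·10/(t+10)² = 200t/[(t+10)(44+t)] gives 10(44+t) = t(t+10), so t² = 10×44 = 440.
t* = √440 = 20.98 min.

21.0 min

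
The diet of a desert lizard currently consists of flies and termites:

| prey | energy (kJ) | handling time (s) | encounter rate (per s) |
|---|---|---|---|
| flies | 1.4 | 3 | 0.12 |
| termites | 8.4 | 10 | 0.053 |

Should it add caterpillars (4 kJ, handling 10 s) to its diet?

On flies and termites alone, R = ΣλE/(1+Σλh) = 0.6132/1.89 = 0.3244 kJ/s.
caterpillars: E/h = 4/10 = 0.4 kJ/s.
0.4 > 0.3244, so adding caterpillars raises the average — include it.

Yes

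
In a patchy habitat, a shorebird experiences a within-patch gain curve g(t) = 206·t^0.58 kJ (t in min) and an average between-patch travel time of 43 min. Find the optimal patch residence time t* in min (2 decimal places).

59.38 min

Maximise g(t)/(T+t): set derivative to zero → g'(t)(T+t) = g(t).
g'(t) = 0.58·206·t^-0.42. Setting 0.58·206·t^-0.42 = 206·t^0.58/(43+t) gives 0.58(43+t) = t, so 0.42·t = 0.58×43.
t* = 0.58×43/0.42 = 59.38 min.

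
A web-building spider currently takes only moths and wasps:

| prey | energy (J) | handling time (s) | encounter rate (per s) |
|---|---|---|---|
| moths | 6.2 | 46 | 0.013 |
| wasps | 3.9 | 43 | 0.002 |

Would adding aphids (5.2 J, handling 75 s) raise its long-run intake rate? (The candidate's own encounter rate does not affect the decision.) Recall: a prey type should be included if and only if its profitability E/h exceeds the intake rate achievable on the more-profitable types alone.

Current rate: (0.013×6.2 + 0.002×3.9)/(1 + 0.013×46 + 0.002×43) = 0.05249 J/s.
aphids: E/h = 5.2/75 = 0.06933 J/s.
Since 0.06933 > R, including aphids increases the long-run rate.

Yes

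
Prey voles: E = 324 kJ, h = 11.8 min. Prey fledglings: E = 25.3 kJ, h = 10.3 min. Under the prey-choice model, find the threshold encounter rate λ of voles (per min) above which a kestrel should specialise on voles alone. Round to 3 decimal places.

At the threshold, the rate on voles alone equals the profitability of fledglings: λ·324/(1 + λ·11.8) = 25.3/10.3 = 2.456.
Rearranging, λ(324 − 2.456×11.8) = 2.456, so λ = 2.456/295 = 0.008326 per min.

0.008 per min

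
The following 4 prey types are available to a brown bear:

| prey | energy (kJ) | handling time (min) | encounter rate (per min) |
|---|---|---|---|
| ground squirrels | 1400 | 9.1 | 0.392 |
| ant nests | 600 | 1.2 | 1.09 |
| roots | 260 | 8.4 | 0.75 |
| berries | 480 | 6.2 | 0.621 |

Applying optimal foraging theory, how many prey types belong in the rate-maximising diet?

Rank by E/h (kJ/min): ant nests 500, ground squirrels 154, berries 77.4, roots 31. Include each in turn until the next type's E/h falls below the running intake rate.
Rate on top 1: 283.4. ground squirrels: 154 < 283.4 → exclude; stop.
Optimal diet: ant nests — 1 of 4 types.

1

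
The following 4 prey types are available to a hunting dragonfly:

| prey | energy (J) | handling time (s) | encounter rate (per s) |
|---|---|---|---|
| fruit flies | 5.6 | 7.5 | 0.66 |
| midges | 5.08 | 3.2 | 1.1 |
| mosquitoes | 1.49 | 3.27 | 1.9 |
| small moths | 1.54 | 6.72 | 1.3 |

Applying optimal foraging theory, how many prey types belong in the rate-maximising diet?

Rank by E/h (J/s): midges 1.59, fruit flies 0.747, mosquitoes 0.456, small moths 0.229. Include each in turn until the next type's E/h falls below the running intake rate.
Rate on top 1: 1.236. fruit flies: 0.747 < 1.236 → exclude; stop.
Optimal diet: midges — 1 of 4 types.

1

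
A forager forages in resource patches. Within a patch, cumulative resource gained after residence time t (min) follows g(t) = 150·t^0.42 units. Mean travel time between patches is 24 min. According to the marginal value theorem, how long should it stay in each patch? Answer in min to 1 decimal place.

17.4 min

Maximise g(t)/(T+t): set derivative to zero → g'(t)(T+t) = g(t).
g'(t) = 0.42·150·t^-0.58. Setting 0.42·150·t^-0.58 = 150·t^0.42/(24+t) gives 0.42(24+t) = t, so 0.58·t = 0.42×24.
t* = 0.42×24/0.58 = 17.38 min.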